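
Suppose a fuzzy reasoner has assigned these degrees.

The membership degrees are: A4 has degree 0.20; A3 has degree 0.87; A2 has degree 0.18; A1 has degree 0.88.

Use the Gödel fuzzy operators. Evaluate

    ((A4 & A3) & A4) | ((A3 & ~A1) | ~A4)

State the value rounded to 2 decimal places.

A4 & A3 = min(a, b) on (0.20, 0.87) = 0.20
(A4 & A3) & A4 = min(a, b) on (0.20, 0.20) = 0.20
~A1 = 1 − 0.88 = 0.12
A3 & ~A1 = min(a, b) on (0.87, 0.12) = 0.12
~A4 = 1 − 0.20 = 0.80
(A3 & ~A1) | ~A4 = max(a, b) on (0.12, 0.80) = 0.80
((A4 & A3) & A4) | ((A3 & ~A1) | ~A4) = max(a, b) on (0.20, 0.80) = 0.80

0.80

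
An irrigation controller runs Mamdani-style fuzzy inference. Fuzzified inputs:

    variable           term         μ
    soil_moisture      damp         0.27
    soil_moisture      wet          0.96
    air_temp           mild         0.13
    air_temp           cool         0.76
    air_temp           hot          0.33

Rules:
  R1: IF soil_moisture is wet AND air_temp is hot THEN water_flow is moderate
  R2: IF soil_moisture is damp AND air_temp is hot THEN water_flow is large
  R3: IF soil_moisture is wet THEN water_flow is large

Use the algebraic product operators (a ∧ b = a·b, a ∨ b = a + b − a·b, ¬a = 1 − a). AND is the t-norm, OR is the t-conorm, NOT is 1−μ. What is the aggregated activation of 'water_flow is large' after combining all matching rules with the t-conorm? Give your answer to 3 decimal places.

R1: wet=0.96, hot=0.33; AND[a·b] → w = 0.3168
R2: damp=0.27, hot=0.33; AND[a·b] → w = 0.0891
R3: wet=0.96 → w = 0.9600
Rules with consequent 'large': {R2, R3} → strengths 0.0891, 0.9600
Aggregate via t-conorm [a + b − a·b]: 0.9636

0.964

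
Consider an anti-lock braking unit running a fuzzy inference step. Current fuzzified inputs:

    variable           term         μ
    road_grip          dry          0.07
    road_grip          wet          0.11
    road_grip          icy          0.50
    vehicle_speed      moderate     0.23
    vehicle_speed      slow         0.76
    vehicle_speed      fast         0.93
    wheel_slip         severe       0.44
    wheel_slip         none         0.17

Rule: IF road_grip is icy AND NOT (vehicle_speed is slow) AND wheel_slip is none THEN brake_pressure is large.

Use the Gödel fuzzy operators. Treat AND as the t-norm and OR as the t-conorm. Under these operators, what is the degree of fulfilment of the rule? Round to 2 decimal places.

0.17

firing strength: icy=0.50, ¬slow=1−0.76=0.24, none=0.17; AND[min(a, b)] → w = 0.17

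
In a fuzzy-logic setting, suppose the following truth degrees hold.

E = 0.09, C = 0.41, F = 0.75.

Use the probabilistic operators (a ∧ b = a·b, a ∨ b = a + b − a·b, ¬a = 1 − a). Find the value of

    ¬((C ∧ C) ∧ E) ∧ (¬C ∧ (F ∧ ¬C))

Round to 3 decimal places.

C ∧ C = a·b on (0.4100, 0.4100) = 0.1681
(C ∧ C) ∧ E = a·b on (0.1681, 0.0900) = 0.0151
¬((C ∧ C) ∧ E) = 1 − 0.0151 = 0.9849
¬C = 1 − 0.4100 = 0.5900
¬C = 1 − 0.4100 = 0.5900
F ∧ ¬C = a·b on (0.7500, 0.5900) = 0.4425
¬C ∧ (F ∧ ¬C) = a·b on (0.5900, 0.4425) = 0.2611
¬((C ∧ C) ∧ E) ∧ (¬C ∧ (F ∧ ¬C)) = a·b on (0.9849, 0.2611) = 0.2571

0.257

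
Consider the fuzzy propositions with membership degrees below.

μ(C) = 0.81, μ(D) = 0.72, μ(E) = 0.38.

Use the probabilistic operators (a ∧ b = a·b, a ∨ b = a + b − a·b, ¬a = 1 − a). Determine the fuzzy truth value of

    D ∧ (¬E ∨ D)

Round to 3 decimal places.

0.643

¬E = 1 − 0.3800 = 0.6200
¬E ∨ D = a + b − a·b on (0.6200, 0.7200) = 0.8936
D ∧ (¬E ∨ D) = a·b on (0.7200, 0.8936) = 0.6434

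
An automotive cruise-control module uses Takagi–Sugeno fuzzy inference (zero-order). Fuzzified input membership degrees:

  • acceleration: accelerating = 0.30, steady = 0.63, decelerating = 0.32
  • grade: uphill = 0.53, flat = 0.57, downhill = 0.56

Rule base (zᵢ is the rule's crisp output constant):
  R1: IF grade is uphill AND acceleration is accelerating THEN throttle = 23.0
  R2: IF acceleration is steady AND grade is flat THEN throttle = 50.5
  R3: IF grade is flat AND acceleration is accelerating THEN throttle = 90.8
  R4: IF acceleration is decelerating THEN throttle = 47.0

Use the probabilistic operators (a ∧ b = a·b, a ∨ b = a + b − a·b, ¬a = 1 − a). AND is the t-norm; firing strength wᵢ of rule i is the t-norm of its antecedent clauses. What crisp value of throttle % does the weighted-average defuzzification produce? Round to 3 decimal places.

R1 (z=23.0): uphill=0.53, accelerating=0.30; AND[a·b] → w = 0.1590
R2 (z=50.5): steady=0.63, flat=0.57; AND[a·b] → w = 0.3591
R3 (z=90.8): flat=0.57, accelerating=0.30; AND[a·b] → w = 0.1710
R4 (z=47.0): decelerating=0.32 → w = 0.3200
Weighted average = (0.1590·23.0 + 0.3591·50.5 + 0.1710·90.8 + 0.3200·47.0) / (0.1590 + 0.3591 + 0.1710 + 0.3200)
  = 52.3583 / 1.0091 = 51.886

51.886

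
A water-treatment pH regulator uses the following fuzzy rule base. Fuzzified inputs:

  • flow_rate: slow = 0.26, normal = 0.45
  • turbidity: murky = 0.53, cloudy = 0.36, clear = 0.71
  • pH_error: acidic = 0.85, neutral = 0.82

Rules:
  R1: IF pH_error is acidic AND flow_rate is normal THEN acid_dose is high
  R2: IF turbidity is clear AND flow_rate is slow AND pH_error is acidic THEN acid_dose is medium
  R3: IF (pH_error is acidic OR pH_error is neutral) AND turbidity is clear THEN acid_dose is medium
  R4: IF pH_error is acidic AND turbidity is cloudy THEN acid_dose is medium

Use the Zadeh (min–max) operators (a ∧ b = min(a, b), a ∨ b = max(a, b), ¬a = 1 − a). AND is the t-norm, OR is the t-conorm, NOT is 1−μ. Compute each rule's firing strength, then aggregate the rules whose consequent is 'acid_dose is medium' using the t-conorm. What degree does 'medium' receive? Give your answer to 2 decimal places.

R1: acidic=0.85, normal=0.45; AND[min(a, b)] → w = 0.45
R2: clear=0.71, slow=0.26, acidic=0.85; AND[min(a, b)] → w = 0.26
R3: (acidic=0.85 OR neutral=0.82) = 0.85; AND[min(a, b)] with clear=0.71 → w = 0.71
R4: acidic=0.85, cloudy=0.36; AND[min(a, b)] → w = 0.36
Rules with consequent 'medium': {R2, R3, R4} → strengths 0.26, 0.71, 0.36
Aggregate via t-conorm [max(a, b)]: 0.71

0.71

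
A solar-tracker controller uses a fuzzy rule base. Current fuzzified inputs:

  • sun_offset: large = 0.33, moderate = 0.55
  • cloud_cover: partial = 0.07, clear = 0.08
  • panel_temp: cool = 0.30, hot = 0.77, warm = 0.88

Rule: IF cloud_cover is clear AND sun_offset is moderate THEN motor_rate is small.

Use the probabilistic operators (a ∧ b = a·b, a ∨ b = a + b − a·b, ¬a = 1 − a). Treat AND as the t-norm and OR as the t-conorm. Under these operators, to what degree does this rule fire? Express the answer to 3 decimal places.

firing strength: clear=0.08, moderate=0.55; AND[a·b] → w = 0.0440

0.044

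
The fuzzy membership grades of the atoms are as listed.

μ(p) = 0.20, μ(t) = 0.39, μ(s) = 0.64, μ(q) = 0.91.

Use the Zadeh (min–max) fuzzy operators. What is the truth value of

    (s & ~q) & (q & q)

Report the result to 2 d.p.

0.09

~q = 1 − 0.91 = 0.09
s & ~q = min(a, b) on (0.64, 0.09) = 0.09
q & q = min(a, b) on (0.91, 0.91) = 0.91
(s & ~q) & (q & q) = min(a, b) on (0.09, 0.91) = 0.09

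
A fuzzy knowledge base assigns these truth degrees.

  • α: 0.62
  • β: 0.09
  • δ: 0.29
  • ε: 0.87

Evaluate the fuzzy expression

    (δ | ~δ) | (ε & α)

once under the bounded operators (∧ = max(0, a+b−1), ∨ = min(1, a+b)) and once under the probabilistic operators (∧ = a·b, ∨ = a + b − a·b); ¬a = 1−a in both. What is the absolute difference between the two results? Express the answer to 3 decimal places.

0.095

Under bounded:
  ~δ = 1 − 0.29 = 0.71
  δ | ~δ = min(1, a+b) on (0.29, 0.71) = 1.00
  ε & α = max(0, a+b−1) on (0.87, 0.62) = 0.49
  (δ | ~δ) | (ε & α) = min(1, a+b) on (1.00, 0.49) = 1.00
  → value = 1.0000
Under probabilistic:
  ~δ = 1 − 0.2900 = 0.7100
  δ | ~δ = a + b − a·b on (0.2900, 0.7100) = 0.7941
  ε & α = a·b on (0.8700, 0.6200) = 0.5394
  (δ | ~δ) | (ε & α) = a + b − a·b on (0.7941, 0.5394) = 0.9052
  → value = 0.9052
|1.0000 − 0.9052| = 0.095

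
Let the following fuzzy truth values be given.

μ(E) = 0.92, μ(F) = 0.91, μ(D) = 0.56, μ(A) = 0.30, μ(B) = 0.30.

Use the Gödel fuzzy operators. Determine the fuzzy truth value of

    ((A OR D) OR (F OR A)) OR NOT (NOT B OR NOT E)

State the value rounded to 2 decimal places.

0.91

A OR D = max(a, b) on (0.30, 0.56) = 0.56
F OR A = max(a, b) on (0.91, 0.30) = 0.91
(A OR D) OR (F OR A) = max(a, b) on (0.56, 0.91) = 0.91
NOT B = 1 − 0.30 = 0.70
NOT E = 1 − 0.92 = 0.08
NOT B OR NOT E = max(a, b) on (0.70, 0.08) = 0.70
NOT (NOT B OR NOT E) = 1 − 0.70 = 0.30
((A OR D) OR (F OR A)) OR NOT (NOT B OR NOT E) = max(a, b) on (0.91, 0.30) = 0.91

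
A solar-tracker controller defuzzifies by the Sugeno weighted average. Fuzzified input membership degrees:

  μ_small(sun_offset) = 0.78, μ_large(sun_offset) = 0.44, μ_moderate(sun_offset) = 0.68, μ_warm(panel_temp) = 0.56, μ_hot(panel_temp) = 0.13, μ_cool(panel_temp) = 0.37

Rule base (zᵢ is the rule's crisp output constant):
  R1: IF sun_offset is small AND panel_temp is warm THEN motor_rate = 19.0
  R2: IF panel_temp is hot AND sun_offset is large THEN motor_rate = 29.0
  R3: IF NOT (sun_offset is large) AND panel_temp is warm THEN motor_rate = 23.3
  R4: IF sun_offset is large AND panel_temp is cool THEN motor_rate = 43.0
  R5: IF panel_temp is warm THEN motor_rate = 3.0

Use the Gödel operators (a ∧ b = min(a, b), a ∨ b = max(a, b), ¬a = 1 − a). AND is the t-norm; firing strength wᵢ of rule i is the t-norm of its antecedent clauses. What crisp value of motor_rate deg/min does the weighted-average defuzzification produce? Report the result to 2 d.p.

R1 (z=19.0): small=0.78, warm=0.56; AND[min(a, b)] → w = 0.56
R2 (z=29.0): hot=0.13, large=0.44; AND[min(a, b)] → w = 0.13
R3 (z=23.3): ¬large=1−0.44=0.56, warm=0.56; AND[min(a, b)] → w = 0.56
R4 (z=43.0): large=0.44, cool=0.37; AND[min(a, b)] → w = 0.37
R5 (z=3.0): warm=0.56 → w = 0.56
Weighted average = (0.56·19.0 + 0.13·29.0 + 0.56·23.3 + 0.37·43.0 + 0.56·3.0) / (0.56 + 0.13 + 0.56 + 0.37 + 0.56)
  = 45.0480 / 2.1800 = 20.66

20.66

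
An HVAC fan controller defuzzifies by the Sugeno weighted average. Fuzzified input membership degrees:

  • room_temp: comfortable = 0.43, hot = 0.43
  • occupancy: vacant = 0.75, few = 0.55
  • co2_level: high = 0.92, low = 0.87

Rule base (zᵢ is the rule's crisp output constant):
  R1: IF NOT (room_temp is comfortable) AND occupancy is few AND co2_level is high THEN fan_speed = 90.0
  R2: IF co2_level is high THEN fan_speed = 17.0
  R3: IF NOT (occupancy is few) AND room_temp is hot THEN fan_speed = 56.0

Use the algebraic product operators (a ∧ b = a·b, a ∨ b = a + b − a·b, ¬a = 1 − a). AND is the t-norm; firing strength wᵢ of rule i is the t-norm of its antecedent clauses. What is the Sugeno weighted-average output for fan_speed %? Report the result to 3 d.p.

R1 (z=90.0): ¬comfortable=1−0.43=0.57, few=0.55, high=0.92; AND[a·b] → w = 0.2884
R2 (z=17.0): high=0.92 → w = 0.9200
R3 (z=56.0): ¬few=1−0.55=0.45, hot=0.43; AND[a·b] → w = 0.1935
Weighted average = (0.2884·90.0 + 0.9200·17.0 + 0.1935·56.0) / (0.2884 + 0.9200 + 0.1935)
  = 52.4338 / 1.4019 = 37.401

37.401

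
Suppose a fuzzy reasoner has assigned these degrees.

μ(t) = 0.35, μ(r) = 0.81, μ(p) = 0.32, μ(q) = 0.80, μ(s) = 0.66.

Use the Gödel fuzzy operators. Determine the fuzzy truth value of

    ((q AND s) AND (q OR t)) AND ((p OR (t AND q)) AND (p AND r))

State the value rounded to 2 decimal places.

q AND s = min(a, b) on (0.80, 0.66) = 0.66
q OR t = max(a, b) on (0.80, 0.35) = 0.80
(q AND s) AND (q OR t) = min(a, b) on (0.66, 0.80) = 0.66
t AND q = min(a, b) on (0.35, 0.80) = 0.35
p OR (t AND q) = max(a, b) on (0.32, 0.35) = 0.35
p AND r = min(a, b) on (0.32, 0.81) = 0.32
(p OR (t AND q)) AND (p AND r) = min(a, b) on (0.35, 0.32) = 0.32
((q AND s) AND (q OR t)) AND ((p OR (t AND q)) AND (p AND r)) = min(a, b) on (0.66, 0.32) = 0.32

0.32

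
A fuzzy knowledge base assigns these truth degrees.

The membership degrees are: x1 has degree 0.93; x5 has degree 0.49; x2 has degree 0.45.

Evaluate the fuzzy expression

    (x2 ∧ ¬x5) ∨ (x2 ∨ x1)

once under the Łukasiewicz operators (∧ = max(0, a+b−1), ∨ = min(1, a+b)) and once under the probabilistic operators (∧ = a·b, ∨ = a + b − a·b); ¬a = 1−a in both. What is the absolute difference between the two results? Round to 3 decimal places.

0.030

Under Łukasiewicz:
  ¬x5 = 1 − 0.49 = 0.51
  x2 ∧ ¬x5 = max(0, a+b−1) on (0.45, 0.51) = 0.00
  x2 ∨ x1 = min(1, a+b) on (0.45, 0.93) = 1.00
  (x2 ∧ ¬x5) ∨ (x2 ∨ x1) = min(1, a+b) on (0.00, 1.00) = 1.00
  → value = 1.0000
Under probabilistic:
  ¬x5 = 1 − 0.4900 = 0.5100
  x2 ∧ ¬x5 = a·b on (0.4500, 0.5100) = 0.2295
  x2 ∨ x1 = a + b − a·b on (0.4500, 0.9300) = 0.9615
  (x2 ∧ ¬x5) ∨ (x2 ∨ x1) = a + b − a·b on (0.2295, 0.9615) = 0.9703
  → value = 0.9703
|1.0000 − 0.9703| = 0.030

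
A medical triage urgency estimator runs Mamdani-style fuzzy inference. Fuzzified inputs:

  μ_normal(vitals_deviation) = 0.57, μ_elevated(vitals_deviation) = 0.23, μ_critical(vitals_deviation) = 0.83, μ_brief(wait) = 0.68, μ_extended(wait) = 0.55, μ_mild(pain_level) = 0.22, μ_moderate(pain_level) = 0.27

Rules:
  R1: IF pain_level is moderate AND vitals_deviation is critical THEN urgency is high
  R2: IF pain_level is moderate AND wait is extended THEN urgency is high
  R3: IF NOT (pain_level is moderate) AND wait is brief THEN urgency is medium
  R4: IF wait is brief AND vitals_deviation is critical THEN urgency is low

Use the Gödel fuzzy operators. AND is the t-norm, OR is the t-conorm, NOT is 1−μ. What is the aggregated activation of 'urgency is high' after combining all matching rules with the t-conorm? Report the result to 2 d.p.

0.27

R1: moderate=0.27, critical=0.83; AND[min(a, b)] → w = 0.27
R2: moderate=0.27, extended=0.55; AND[min(a, b)] → w = 0.27
R3: ¬moderate=1−0.27=0.73, brief=0.68; AND[min(a, b)] → w = 0.68
R4: brief=0.68, critical=0.83; AND[min(a, b)] → w = 0.68
Rules with consequent 'high': {R1, R2} → strengths 0.27, 0.27
Aggregate via t-conorm [max(a, b)]: 0.27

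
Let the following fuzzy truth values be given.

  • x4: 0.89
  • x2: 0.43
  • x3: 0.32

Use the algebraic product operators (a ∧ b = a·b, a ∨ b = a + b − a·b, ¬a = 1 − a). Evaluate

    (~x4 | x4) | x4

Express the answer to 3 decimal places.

0.989

~x4 = 1 − 0.8900 = 0.1100
~x4 | x4 = a + b − a·b on (0.1100, 0.8900) = 0.9021
(~x4 | x4) | x4 = a + b − a·b on (0.9021, 0.8900) = 0.9892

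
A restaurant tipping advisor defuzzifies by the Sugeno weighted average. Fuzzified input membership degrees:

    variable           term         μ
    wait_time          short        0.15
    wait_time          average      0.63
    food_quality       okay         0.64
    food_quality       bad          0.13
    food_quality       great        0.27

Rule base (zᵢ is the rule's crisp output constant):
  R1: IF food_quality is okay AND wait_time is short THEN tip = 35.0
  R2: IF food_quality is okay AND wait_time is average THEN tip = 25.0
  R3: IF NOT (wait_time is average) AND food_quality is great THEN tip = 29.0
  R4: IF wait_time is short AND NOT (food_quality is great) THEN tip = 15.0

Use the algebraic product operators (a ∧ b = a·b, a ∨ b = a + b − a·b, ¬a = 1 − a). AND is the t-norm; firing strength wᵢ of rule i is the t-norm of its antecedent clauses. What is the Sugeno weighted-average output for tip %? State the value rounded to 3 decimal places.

25.373

R1 (z=35.0): okay=0.64, short=0.15; AND[a·b] → w = 0.0960
R2 (z=25.0): okay=0.64, average=0.63; AND[a·b] → w = 0.4032
R3 (z=29.0): ¬average=1−0.63=0.37, great=0.27; AND[a·b] → w = 0.0999
R4 (z=15.0): short=0.15, ¬great=1−0.27=0.73; AND[a·b] → w = 0.1095
Weighted average = (0.0960·35.0 + 0.4032·25.0 + 0.0999·29.0 + 0.1095·15.0) / (0.0960 + 0.4032 + 0.0999 + 0.1095)
  = 17.9796 / 0.7086 = 25.373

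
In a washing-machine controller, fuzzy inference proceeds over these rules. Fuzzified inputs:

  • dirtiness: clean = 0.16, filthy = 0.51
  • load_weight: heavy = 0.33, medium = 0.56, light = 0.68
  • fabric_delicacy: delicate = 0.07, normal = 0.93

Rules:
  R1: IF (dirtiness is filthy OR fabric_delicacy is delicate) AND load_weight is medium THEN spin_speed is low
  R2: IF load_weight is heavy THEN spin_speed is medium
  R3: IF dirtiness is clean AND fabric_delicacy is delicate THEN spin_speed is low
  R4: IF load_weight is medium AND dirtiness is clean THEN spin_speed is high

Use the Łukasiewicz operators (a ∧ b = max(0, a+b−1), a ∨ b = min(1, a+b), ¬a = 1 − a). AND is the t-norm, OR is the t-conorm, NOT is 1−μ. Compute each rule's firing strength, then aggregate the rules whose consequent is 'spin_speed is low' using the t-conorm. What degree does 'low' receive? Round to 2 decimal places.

R1: (filthy=0.51 OR delicate=0.07) = 0.58; AND[max(0, a+b−1)] with medium=0.56 → w = 0.14
R2: heavy=0.33 → w = 0.33
R3: clean=0.16, delicate=0.07; AND[max(0, a+b−1)] → w = 0.00
R4: medium=0.56, clean=0.16; AND[max(0, a+b−1)] → w = 0.00
Rules with consequent 'low': {R1, R3} → strengths 0.14, 0.00
Aggregate via t-conorm [min(1, a+b)]: 0.14

0.14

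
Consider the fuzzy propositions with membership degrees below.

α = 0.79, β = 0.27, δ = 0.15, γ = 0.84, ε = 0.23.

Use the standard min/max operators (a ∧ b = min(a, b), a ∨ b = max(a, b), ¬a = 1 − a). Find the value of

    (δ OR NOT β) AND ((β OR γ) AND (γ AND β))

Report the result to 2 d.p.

0.27

NOT β = 1 − 0.27 = 0.73
δ OR NOT β = max(a, b) on (0.15, 0.73) = 0.73
β OR γ = max(a, b) on (0.27, 0.84) = 0.84
γ AND β = min(a, b) on (0.84, 0.27) = 0.27
(β OR γ) AND (γ AND β) = min(a, b) on (0.84, 0.27) = 0.27
(δ OR NOT β) AND ((β OR γ) AND (γ AND β)) = min(a, b) on (0.73, 0.27) = 0.27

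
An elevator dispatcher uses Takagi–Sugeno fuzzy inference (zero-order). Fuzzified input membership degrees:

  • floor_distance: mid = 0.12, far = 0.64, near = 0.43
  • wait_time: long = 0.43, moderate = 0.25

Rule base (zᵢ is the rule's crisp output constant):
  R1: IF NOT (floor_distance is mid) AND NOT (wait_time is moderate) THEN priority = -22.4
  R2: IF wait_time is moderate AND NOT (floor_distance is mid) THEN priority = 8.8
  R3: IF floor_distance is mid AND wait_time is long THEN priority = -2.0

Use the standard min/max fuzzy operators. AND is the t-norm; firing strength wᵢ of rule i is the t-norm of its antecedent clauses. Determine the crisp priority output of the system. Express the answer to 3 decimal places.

R1 (z=-22.4): ¬mid=1−0.12=0.88, ¬moderate=1−0.25=0.75; AND[min(a, b)] → w = 0.75
R2 (z=8.8): moderate=0.25, ¬mid=1−0.12=0.88; AND[min(a, b)] → w = 0.25
R3 (z=-2.0): mid=0.12, long=0.43; AND[min(a, b)] → w = 0.12
Weighted average = (0.75·-22.4 + 0.25·8.8 + 0.12·-2.0) / (0.75 + 0.25 + 0.12)
  = -14.8400 / 1.1200 = -13.250

-13.250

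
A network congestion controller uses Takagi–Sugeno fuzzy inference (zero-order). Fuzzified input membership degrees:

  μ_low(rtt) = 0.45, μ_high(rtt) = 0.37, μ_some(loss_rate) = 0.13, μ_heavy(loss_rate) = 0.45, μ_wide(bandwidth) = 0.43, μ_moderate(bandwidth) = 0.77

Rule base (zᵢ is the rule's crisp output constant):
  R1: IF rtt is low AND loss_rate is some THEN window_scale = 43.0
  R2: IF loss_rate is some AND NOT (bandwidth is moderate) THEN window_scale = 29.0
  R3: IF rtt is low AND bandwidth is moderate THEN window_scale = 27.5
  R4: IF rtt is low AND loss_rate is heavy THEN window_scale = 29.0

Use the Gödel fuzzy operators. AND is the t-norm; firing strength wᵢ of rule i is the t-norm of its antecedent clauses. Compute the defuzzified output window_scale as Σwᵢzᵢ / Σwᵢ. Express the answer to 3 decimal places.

29.987

R1 (z=43.0): low=0.45, some=0.13; AND[min(a, b)] → w = 0.13
R2 (z=29.0): some=0.13, ¬moderate=1−0.77=0.23; AND[min(a, b)] → w = 0.13
R3 (z=27.5): low=0.45, moderate=0.77; AND[min(a, b)] → w = 0.45
R4 (z=29.0): low=0.45, heavy=0.45; AND[min(a, b)] → w = 0.45
Weighted average = (0.13·43.0 + 0.13·29.0 + 0.45·27.5 + 0.45·29.0) / (0.13 + 0.13 + 0.45 + 0.45)
  = 34.7850 / 1.1600 = 29.987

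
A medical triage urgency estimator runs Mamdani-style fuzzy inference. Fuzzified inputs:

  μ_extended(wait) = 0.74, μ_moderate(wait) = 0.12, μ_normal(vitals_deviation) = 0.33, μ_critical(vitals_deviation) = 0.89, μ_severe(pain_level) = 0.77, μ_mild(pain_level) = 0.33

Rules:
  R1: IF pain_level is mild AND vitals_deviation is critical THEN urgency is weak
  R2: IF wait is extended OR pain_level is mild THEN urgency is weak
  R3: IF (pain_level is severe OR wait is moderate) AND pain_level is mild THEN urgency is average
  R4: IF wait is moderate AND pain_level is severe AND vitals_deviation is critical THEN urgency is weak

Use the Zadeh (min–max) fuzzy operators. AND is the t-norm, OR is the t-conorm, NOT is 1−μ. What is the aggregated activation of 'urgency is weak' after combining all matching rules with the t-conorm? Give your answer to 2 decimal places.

0.74

R1: mild=0.33, critical=0.89; AND[min(a, b)] → w = 0.33
R2: extended=0.74, mild=0.33; OR[max(a, b)] → w = 0.74
R3: (severe=0.77 OR moderate=0.12) = 0.77; AND[min(a, b)] with mild=0.33 → w = 0.33
R4: moderate=0.12, severe=0.77, critical=0.89; AND[min(a, b)] → w = 0.12
Rules with consequent 'weak': {R1, R2, R4} → strengths 0.33, 0.74, 0.12
Aggregate via t-conorm [max(a, b)]: 0.74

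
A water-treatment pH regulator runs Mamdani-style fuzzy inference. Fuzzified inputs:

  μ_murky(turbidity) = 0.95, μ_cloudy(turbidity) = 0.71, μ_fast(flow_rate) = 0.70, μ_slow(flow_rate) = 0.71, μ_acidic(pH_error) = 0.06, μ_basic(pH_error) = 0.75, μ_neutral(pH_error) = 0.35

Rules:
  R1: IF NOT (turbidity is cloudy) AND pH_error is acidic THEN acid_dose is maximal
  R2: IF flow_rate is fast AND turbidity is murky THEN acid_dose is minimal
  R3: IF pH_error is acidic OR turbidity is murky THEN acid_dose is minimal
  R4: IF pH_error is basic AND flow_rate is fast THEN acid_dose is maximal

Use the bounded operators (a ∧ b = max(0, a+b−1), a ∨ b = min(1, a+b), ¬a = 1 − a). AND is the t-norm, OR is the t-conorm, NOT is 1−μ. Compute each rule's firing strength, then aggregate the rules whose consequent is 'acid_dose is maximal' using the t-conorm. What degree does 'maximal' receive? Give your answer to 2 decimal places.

R1: ¬cloudy=1−0.71=0.29, acidic=0.06; AND[max(0, a+b−1)] → w = 0.00
R2: fast=0.70, murky=0.95; AND[max(0, a+b−1)] → w = 0.65
R3: acidic=0.06, murky=0.95; OR[min(1, a+b)] → w = 1.00
R4: basic=0.75, fast=0.70; AND[max(0, a+b−1)] → w = 0.45
Rules with consequent 'maximal': {R1, R4} → strengths 0.00, 0.45
Aggregate via t-conorm [min(1, a+b)]: 0.45

0.45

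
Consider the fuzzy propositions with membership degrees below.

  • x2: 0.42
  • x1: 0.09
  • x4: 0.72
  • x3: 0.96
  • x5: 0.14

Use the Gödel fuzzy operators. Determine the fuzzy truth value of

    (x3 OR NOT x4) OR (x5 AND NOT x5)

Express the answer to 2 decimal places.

NOT x4 = 1 − 0.72 = 0.28
x3 OR NOT x4 = max(a, b) on (0.96, 0.28) = 0.96
NOT x5 = 1 − 0.14 = 0.86
x5 AND NOT x5 = min(a, b) on (0.14, 0.86) = 0.14
(x3 OR NOT x4) OR (x5 AND NOT x5) = max(a, b) on (0.96, 0.14) = 0.96

0.96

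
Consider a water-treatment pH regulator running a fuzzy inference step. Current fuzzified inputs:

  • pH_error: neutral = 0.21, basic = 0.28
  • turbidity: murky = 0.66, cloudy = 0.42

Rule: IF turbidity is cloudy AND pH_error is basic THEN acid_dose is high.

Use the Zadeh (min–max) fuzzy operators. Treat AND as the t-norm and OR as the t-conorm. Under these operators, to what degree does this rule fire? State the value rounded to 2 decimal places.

firing strength: cloudy=0.42, basic=0.28; AND[min(a, b)] → w = 0.28

0.28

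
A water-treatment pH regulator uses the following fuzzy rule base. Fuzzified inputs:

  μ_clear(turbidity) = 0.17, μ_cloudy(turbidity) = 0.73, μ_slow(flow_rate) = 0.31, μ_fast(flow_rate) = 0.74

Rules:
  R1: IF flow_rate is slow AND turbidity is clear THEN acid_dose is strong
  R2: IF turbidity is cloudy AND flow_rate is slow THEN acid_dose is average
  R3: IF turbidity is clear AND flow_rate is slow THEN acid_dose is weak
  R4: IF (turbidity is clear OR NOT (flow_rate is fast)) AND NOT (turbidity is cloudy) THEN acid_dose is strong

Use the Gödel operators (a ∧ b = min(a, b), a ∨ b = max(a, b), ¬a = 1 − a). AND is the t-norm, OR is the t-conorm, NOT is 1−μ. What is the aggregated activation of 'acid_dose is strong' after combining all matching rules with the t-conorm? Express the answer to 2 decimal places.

0.26

R1: slow=0.31, clear=0.17; AND[min(a, b)] → w = 0.17
R2: cloudy=0.73, slow=0.31; AND[min(a, b)] → w = 0.31
R3: clear=0.17, slow=0.31; AND[min(a, b)] → w = 0.17
R4: (clear=0.17 OR ¬fast=1−0.74=0.26) = 0.26; AND[min(a, b)] with ¬cloudy=1−0.73=0.27 → w = 0.26
Rules with consequent 'strong': {R1, R4} → strengths 0.17, 0.26
Aggregate via t-conorm [max(a, b)]: 0.26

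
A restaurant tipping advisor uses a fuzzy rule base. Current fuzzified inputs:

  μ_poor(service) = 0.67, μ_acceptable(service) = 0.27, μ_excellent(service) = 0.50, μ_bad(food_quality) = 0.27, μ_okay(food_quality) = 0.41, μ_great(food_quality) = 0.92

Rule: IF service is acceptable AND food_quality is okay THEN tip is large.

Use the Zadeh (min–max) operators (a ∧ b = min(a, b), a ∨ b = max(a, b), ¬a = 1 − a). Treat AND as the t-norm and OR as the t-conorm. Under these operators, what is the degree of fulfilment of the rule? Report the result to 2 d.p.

0.27

firing strength: acceptable=0.27, okay=0.41; AND[min(a, b)] → w = 0.27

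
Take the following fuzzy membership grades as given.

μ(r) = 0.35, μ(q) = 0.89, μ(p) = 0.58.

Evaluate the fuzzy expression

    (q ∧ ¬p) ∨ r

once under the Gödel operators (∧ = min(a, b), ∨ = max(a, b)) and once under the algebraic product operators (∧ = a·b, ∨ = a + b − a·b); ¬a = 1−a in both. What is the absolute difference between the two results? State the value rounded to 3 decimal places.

0.173

Under Gödel:
  ¬p = 1 − 0.58 = 0.42
  q ∧ ¬p = min(a, b) on (0.89, 0.42) = 0.42
  (q ∧ ¬p) ∨ r = max(a, b) on (0.42, 0.35) = 0.42
  → value = 0.4200
Under algebraic product:
  ¬p = 1 − 0.5800 = 0.4200
  q ∧ ¬p = a·b on (0.8900, 0.4200) = 0.3738
  (q ∧ ¬p) ∨ r = a + b − a·b on (0.3738, 0.3500) = 0.5930
  → value = 0.5930
|0.4200 − 0.5930| = 0.173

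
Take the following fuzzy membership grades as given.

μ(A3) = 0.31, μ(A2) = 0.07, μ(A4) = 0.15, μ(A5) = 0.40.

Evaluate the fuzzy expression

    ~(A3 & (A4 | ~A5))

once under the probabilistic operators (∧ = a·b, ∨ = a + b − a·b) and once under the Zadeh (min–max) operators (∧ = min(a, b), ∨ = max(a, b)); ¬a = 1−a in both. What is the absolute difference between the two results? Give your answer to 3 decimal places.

0.105

Under probabilistic:
  ~A5 = 1 − 0.4000 = 0.6000
  A4 | ~A5 = a + b − a·b on (0.1500, 0.6000) = 0.6600
  A3 & (A4 | ~A5) = a·b on (0.3100, 0.6600) = 0.2046
  ~(A3 & (A4 | ~A5)) = 1 − 0.2046 = 0.7954
  → value = 0.7954
Under Zadeh (min–max):
  ~A5 = 1 − 0.40 = 0.60
  A4 | ~A5 = max(a, b) on (0.15, 0.60) = 0.60
  A3 & (A4 | ~A5) = min(a, b) on (0.31, 0.60) = 0.31
  ~(A3 & (A4 | ~A5)) = 1 − 0.31 = 0.69
  → value = 0.6900
|0.7954 − 0.6900| = 0.105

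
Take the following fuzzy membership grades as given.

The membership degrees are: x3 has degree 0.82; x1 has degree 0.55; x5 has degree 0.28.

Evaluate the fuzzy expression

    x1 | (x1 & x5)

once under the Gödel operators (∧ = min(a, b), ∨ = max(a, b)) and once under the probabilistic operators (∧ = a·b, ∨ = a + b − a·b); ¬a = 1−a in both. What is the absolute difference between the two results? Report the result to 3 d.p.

0.069

Under Gödel:
  x1 & x5 = min(a, b) on (0.55, 0.28) = 0.28
  x1 | (x1 & x5) = max(a, b) on (0.55, 0.28) = 0.55
  → value = 0.5500
Under probabilistic:
  x1 & x5 = a·b on (0.5500, 0.2800) = 0.1540
  x1 | (x1 & x5) = a + b − a·b on (0.5500, 0.1540) = 0.6193
  → value = 0.6193
|0.5500 − 0.6193| = 0.069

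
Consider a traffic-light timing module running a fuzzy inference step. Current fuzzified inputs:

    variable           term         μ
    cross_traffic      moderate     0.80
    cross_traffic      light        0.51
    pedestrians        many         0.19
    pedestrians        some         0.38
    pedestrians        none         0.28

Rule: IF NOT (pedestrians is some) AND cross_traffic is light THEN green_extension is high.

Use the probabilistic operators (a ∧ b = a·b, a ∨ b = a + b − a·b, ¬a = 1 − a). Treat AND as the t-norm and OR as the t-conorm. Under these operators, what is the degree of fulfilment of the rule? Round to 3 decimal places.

firing strength: ¬some=1−0.38=0.62, light=0.51; AND[a·b] → w = 0.3162

0.316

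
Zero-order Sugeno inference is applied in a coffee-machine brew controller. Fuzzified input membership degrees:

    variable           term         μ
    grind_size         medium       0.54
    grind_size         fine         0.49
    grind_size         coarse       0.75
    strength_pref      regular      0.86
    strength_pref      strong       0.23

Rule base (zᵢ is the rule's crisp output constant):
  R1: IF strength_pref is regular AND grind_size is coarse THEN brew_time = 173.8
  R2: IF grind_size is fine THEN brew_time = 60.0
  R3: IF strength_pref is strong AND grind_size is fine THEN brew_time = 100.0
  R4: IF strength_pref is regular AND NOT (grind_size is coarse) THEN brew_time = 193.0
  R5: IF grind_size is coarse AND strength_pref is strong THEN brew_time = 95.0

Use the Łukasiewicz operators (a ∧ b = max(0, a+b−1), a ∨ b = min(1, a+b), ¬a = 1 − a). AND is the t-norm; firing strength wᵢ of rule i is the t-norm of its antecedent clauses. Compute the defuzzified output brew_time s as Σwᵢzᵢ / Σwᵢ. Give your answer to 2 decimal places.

R1 (z=173.8): regular=0.86, coarse=0.75; AND[max(0, a+b−1)] → w = 0.61
R2 (z=60.0): fine=0.49 → w = 0.49
R3 (z=100.0): strong=0.23, fine=0.49; AND[max(0, a+b−1)] → w = 0.00
R4 (z=193.0): regular=0.86, ¬coarse=1−0.75=0.25; AND[max(0, a+b−1)] → w = 0.11
R5 (z=95.0): coarse=0.75, strong=0.23; AND[max(0, a+b−1)] → w = 0.00
Weighted average = (0.61·173.8 + 0.49·60.0 + 0.00·100.0 + 0.11·193.0 + 0.00·95.0) / (0.61 + 0.49 + 0.00 + 0.11 + 0.00)
  = 156.6480 / 1.2100 = 129.46

129.46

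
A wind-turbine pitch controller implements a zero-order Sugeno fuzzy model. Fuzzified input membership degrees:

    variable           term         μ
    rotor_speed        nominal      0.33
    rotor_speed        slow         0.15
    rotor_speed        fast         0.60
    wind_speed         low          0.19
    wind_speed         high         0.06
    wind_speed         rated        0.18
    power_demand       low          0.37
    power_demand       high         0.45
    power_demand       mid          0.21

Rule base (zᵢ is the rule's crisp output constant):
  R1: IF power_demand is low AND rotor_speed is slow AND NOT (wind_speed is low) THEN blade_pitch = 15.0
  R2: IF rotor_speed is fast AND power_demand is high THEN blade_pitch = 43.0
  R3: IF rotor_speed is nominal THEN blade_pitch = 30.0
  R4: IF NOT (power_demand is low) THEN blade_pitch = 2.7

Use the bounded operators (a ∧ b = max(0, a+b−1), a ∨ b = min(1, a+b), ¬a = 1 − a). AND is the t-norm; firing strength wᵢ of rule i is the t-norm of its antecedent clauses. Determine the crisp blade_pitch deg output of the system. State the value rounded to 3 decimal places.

R1 (z=15.0): low=0.37, slow=0.15, ¬low=1−0.19=0.81; AND[max(0, a+b−1)] → w = 0.00
R2 (z=43.0): fast=0.60, high=0.45; AND[max(0, a+b−1)] → w = 0.05
R3 (z=30.0): nominal=0.33 → w = 0.33
R4 (z=2.7): ¬low=1−0.37=0.63 → w = 0.63
Weighted average = (0.00·15.0 + 0.05·43.0 + 0.33·30.0 + 0.63·2.7) / (0.00 + 0.05 + 0.33 + 0.63)
  = 13.7510 / 1.0100 = 13.615

13.615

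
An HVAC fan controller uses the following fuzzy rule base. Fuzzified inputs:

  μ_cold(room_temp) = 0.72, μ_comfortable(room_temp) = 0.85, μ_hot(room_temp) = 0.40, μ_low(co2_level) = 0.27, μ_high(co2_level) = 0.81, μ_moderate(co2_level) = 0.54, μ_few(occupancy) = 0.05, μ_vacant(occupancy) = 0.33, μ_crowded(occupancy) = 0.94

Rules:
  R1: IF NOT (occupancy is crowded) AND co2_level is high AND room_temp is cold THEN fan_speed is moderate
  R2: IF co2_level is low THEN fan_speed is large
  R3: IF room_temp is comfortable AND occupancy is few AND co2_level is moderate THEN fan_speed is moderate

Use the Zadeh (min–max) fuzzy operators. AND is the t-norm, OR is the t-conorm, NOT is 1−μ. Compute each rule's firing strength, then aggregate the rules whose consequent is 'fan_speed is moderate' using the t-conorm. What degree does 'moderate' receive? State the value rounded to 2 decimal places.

0.06

R1: ¬crowded=1−0.94=0.06, high=0.81, cold=0.72; AND[min(a, b)] → w = 0.06
R2: low=0.27 → w = 0.27
R3: comfortable=0.85, few=0.05, moderate=0.54; AND[min(a, b)] → w = 0.05
Rules with consequent 'moderate': {R1, R3} → strengths 0.06, 0.05
Aggregate via t-conorm [max(a, b)]: 0.06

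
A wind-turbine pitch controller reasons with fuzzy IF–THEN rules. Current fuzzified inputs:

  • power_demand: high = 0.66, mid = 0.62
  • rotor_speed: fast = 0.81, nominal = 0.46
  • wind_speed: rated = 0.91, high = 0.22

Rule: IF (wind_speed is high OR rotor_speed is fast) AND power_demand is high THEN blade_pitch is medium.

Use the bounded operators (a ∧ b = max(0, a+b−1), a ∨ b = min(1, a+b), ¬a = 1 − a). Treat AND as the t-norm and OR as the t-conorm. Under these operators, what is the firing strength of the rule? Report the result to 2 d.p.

firing strength: (high=0.22 OR fast=0.81) = 1.00; AND[max(0, a+b−1)] with high=0.66 → w = 0.66

0.66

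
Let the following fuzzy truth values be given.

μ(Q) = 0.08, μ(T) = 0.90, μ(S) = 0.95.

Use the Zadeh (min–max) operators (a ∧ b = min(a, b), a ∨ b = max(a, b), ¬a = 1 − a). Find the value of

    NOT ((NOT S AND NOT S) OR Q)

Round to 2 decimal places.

NOT S = 1 − 0.95 = 0.05
NOT S = 1 − 0.95 = 0.05
NOT S AND NOT S = min(a, b) on (0.05, 0.05) = 0.05
(NOT S AND NOT S) OR Q = max(a, b) on (0.05, 0.08) = 0.08
NOT ((NOT S AND NOT S) OR Q) = 1 − 0.08 = 0.92

0.92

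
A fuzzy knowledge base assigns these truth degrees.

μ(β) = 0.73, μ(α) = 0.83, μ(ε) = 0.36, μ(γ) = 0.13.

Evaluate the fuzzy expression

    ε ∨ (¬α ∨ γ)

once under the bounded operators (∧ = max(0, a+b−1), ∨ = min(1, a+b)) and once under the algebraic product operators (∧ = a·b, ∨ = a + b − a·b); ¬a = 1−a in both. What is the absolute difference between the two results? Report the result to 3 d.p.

0.122

Under bounded:
  ¬α = 1 − 0.83 = 0.17
  ¬α ∨ γ = min(1, a+b) on (0.17, 0.13) = 0.30
  ε ∨ (¬α ∨ γ) = min(1, a+b) on (0.36, 0.30) = 0.66
  → value = 0.6600
Under algebraic product:
  ¬α = 1 − 0.8300 = 0.1700
  ¬α ∨ γ = a + b − a·b on (0.1700, 0.1300) = 0.2779
  ε ∨ (¬α ∨ γ) = a + b − a·b on (0.3600, 0.2779) = 0.5379
  → value = 0.5379
|0.6600 − 0.5379| = 0.122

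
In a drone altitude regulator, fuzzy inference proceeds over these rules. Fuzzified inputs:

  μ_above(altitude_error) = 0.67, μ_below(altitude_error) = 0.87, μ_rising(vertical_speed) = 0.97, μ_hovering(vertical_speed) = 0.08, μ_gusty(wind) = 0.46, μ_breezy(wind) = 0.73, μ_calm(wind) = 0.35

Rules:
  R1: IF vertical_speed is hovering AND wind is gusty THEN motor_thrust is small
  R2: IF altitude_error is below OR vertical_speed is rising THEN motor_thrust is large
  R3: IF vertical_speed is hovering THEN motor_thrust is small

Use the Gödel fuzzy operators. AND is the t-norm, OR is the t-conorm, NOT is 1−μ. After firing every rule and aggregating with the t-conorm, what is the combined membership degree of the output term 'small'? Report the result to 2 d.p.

R1: hovering=0.08, gusty=0.46; AND[min(a, b)] → w = 0.08
R2: below=0.87, rising=0.97; OR[max(a, b)] → w = 0.97
R3: hovering=0.08 → w = 0.08
Rules with consequent 'small': {R1, R3} → strengths 0.08, 0.08
Aggregate via t-conorm [max(a, b)]: 0.08

0.08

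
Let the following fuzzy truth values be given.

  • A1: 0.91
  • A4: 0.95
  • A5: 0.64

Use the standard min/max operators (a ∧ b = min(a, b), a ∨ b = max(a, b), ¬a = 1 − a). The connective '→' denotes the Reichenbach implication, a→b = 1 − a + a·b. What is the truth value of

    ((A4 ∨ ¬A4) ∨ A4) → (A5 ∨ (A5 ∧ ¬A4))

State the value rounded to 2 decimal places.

¬A4 = 1 − 0.95 = 0.05
A4 ∨ ¬A4 = max(a, b) on (0.95, 0.05) = 0.95
(A4 ∨ ¬A4) ∨ A4 = max(a, b) on (0.95, 0.95) = 0.95
¬A4 = 1 − 0.95 = 0.05
A5 ∧ ¬A4 = min(a, b) on (0.64, 0.05) = 0.05
A5 ∨ (A5 ∧ ¬A4) = max(a, b) on (0.64, 0.05) = 0.64
((A4 ∨ ¬A4) ∨ A4) → (A5 ∨ (A5 ∧ ¬A4))  [Reichenbach: 1 − a + a·b] with a=0.95, b=0.64 → 0.66

0.66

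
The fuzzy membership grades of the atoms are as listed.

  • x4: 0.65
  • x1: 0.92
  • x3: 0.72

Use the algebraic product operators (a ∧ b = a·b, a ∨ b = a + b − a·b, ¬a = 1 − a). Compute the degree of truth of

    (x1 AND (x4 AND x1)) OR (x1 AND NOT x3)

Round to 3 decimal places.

x4 AND x1 = a·b on (0.6500, 0.9200) = 0.5980
x1 AND (x4 AND x1) = a·b on (0.9200, 0.5980) = 0.5502
NOT x3 = 1 − 0.7200 = 0.2800
x1 AND NOT x3 = a·b on (0.9200, 0.2800) = 0.2576
(x1 AND (x4 AND x1)) OR (x1 AND NOT x3) = a + b − a·b on (0.5502, 0.2576) = 0.6660

0.666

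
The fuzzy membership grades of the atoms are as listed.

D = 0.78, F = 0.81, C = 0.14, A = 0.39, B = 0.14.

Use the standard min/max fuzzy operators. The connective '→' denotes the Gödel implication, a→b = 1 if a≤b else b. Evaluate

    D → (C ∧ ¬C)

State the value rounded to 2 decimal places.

¬C = 1 − 0.14 = 0.86
C ∧ ¬C = min(a, b) on (0.14, 0.86) = 0.14
D → (C ∧ ¬C)  [Gödel: 1 if a≤b else b] with a=0.78, b=0.14 → 0.14

0.14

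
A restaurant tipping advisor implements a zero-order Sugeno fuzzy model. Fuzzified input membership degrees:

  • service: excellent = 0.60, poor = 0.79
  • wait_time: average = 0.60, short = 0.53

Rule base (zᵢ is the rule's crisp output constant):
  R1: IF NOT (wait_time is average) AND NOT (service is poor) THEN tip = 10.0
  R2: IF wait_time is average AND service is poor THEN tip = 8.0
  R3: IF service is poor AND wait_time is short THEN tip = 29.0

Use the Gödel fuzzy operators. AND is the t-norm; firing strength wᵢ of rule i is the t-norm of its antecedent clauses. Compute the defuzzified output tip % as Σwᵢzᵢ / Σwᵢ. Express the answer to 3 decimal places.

16.619

R1 (z=10.0): ¬average=1−0.60=0.40, ¬poor=1−0.79=0.21; AND[min(a, b)] → w = 0.21
R2 (z=8.0): average=0.60, poor=0.79; AND[min(a, b)] → w = 0.60
R3 (z=29.0): poor=0.79, short=0.53; AND[min(a, b)] → w = 0.53
Weighted average = (0.21·10.0 + 0.60·8.0 + 0.53·29.0) / (0.21 + 0.60 + 0.53)
  = 22.2700 / 1.3400 = 16.619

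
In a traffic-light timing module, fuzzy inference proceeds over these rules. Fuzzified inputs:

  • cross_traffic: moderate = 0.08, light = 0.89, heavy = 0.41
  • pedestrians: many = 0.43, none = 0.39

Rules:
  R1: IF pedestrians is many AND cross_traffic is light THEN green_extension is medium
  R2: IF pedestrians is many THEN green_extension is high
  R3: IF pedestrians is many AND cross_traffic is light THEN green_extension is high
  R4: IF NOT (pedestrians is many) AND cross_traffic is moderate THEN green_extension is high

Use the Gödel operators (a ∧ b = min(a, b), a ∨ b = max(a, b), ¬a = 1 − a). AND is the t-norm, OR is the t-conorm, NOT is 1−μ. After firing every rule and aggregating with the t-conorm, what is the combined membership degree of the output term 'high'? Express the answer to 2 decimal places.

0.43

R1: many=0.43, light=0.89; AND[min(a, b)] → w = 0.43
R2: many=0.43 → w = 0.43
R3: many=0.43, light=0.89; AND[min(a, b)] → w = 0.43
R4: ¬many=1−0.43=0.57, moderate=0.08; AND[min(a, b)] → w = 0.08
Rules with consequent 'high': {R2, R3, R4} → strengths 0.43, 0.43, 0.08
Aggregate via t-conorm [max(a, b)]: 0.43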